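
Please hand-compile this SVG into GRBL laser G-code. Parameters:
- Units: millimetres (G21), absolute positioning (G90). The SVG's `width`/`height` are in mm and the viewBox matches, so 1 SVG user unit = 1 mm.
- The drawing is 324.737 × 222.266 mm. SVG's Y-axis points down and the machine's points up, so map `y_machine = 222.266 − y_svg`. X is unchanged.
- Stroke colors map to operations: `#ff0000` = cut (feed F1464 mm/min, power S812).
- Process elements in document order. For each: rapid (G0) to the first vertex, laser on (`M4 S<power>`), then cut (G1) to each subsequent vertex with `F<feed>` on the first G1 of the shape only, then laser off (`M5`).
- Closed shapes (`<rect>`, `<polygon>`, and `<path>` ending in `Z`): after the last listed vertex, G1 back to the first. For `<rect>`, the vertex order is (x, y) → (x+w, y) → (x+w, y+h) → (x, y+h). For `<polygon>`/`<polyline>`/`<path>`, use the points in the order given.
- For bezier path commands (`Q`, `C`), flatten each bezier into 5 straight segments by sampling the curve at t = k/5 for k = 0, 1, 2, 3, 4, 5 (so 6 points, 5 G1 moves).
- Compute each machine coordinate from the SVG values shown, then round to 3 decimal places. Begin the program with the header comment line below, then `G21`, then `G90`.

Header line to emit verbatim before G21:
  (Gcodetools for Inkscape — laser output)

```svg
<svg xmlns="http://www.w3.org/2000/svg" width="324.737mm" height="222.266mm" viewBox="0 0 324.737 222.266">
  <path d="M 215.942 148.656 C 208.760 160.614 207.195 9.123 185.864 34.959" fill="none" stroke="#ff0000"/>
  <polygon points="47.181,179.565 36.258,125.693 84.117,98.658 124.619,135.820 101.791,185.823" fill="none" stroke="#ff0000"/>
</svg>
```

(Gcodetools for Inkscape — laser output)
G21
G90
G0 X215.942 Y73.610
M4 S812
G1 X212.104 Y83.323 F1464
G1 X208.395 Y115.906
G1 X203.598 Y155.003
G1 X196.494 Y184.256
G1 X185.864 Y187.307
M5
G0 X47.181 Y42.701
M4 S812
G1 X36.258 Y96.573 F1464
G1 X84.117 Y123.608
G1 X124.619 Y86.446
G1 X101.791 Y36.443
G1 X47.181 Y42.701
M5

viewBox `0 0 324.737 222.266` with mm width/height → 1 unit = 1 mm. Flip: y_m = 222.266 − y_svg.

**Shape 1** — `<path>` cubic bezier, stroke `#ff0000` → cut (S812, F1464). Control points (SVG): P0=(215.942,148.656), P1=(208.760,160.614), P2=(207.195,9.123), P3=(185.864,34.959); sampled at t=k/5. Machine vertices: (215.942,73.610) → (212.104,83.323) → (208.395,115.906) → (203.598,155.003) → (196.494,184.256) → (185.864,187.307). Open path.

**Shape 2** — `<polygon>` regular polygon, stroke `#ff0000` → cut (S812, F1464). Machine vertices: (47.181,42.701) → (36.258,96.573) → (84.117,123.608) → (124.619,86.446) → (101.791,36.443) → (47.181,42.701). Closed: final G1 returns to the first vertex.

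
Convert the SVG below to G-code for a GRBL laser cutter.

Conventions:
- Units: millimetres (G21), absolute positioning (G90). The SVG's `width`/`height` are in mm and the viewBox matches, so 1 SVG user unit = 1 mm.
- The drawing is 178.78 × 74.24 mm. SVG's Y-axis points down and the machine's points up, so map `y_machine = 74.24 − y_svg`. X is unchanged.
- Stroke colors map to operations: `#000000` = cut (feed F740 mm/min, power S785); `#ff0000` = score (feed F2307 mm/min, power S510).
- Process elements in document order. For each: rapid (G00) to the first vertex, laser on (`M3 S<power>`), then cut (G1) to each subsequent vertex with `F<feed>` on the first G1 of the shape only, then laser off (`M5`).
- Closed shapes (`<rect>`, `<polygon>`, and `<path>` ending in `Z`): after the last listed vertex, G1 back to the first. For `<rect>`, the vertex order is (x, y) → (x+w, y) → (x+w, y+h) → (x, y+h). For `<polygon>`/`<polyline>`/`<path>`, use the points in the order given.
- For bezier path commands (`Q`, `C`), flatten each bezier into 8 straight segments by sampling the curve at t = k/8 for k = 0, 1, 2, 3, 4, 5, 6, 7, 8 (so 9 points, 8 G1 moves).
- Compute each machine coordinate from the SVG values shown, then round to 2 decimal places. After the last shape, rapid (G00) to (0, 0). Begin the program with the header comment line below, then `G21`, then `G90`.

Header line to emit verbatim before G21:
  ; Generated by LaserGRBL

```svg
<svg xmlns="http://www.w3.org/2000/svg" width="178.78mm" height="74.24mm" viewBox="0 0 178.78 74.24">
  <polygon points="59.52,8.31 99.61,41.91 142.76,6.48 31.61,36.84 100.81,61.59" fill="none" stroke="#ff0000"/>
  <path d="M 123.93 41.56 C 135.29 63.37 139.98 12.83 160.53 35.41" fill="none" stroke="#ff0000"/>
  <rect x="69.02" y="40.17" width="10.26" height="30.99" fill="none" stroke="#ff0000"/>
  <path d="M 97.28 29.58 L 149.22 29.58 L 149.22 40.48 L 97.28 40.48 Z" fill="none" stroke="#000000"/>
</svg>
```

; Generated by LaserGRBL
G21
G90
G00 X59.52 Y65.93
M3 S510
G1 X99.61 Y32.33 F2307
G1 X142.76 Y67.76
G1 X31.61 Y37.40
G1 X100.81 Y12.65
G1 X59.52 Y65.93
M5
G00 X123.93 Y32.68
M3 S510
G1 X127.92 Y27.61 F2307
G1 X131.55 Y27.62
G1 X135.08 Y31.00
G1 X138.78 Y36.04
G1 X142.91 Y41.06
G1 X147.74 Y44.33
G1 X153.52 Y44.15
G1 X160.53 Y38.83
M5
G00 X69.02 Y34.07
M3 S510
G1 X79.28 Y34.07 F2307
G1 X79.28 Y3.08
G1 X69.02 Y3.08
G1 X69.02 Y34.07
M5
G00 X97.28 Y44.66
M3 S785
G1 X149.22 Y44.66 F740
G1 X149.22 Y33.76
G1 X97.28 Y33.76
G1 X97.28 Y44.66
M5
G00 X0.00 Y0.00

1 u = 1 mm; y_m = 74.24 − y.

[1] `<polygon>` closed polygon, #ff0000→score S510 F2307: (59.52,65.93) → (99.61,32.33) → (142.76,67.76) → (31.61,37.40) → (100.81,12.65) → (59.52,65.93) (closed)

[2] `<path>` cubic bezier, #ff0000→score S510 F2307: (123.93,32.68) → (127.92,27.61) → (131.55,27.62) → (135.08,31.00) → (138.78,36.04) → (142.91,41.06) → (147.74,44.33) → (153.52,44.15) → (160.53,38.83)

[3] `<rect>` rectangle, #ff0000→score S510 F2307: (69.02,34.07) → (79.28,34.07) → (79.28,3.08) → (69.02,3.08) → (69.02,34.07) (closed)

[4] `<path>` rectangle, #000000→cut S785 F740: (97.28,44.66) → (149.22,44.66) → (149.22,33.76) → (97.28,33.76) → (97.28,44.66) (closed)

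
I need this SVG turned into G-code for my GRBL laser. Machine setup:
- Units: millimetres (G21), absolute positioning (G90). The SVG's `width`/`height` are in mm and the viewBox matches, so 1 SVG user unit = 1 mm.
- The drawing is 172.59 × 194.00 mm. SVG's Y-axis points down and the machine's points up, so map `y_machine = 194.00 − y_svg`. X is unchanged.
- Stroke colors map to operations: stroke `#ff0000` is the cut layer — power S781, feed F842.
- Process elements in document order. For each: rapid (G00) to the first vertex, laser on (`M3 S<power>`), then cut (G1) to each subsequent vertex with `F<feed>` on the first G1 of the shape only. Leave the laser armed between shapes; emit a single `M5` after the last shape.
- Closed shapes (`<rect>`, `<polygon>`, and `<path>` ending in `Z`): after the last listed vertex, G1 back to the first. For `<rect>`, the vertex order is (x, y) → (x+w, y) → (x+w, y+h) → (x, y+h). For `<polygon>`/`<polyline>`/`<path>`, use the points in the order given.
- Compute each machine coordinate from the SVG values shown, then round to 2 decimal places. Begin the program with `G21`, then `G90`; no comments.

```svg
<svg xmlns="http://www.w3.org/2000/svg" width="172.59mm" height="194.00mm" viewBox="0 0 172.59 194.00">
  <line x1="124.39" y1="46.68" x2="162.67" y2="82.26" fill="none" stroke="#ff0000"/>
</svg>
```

G21
G90
G00 X124.39 Y147.32
M3 S781
G1 X162.67 Y111.74 F842
M5

Since the viewBox matches the mm dimensions, user units are millimetres directly. The only transform is the Y-flip y_m = 194.00 − y_svg.

Shape 1 is a line segment drawn with `<line>`. Its stroke #ff0000 means cut at S781, F842. After flipping Y the toolpath is (124.39,147.32) → (162.67,111.74).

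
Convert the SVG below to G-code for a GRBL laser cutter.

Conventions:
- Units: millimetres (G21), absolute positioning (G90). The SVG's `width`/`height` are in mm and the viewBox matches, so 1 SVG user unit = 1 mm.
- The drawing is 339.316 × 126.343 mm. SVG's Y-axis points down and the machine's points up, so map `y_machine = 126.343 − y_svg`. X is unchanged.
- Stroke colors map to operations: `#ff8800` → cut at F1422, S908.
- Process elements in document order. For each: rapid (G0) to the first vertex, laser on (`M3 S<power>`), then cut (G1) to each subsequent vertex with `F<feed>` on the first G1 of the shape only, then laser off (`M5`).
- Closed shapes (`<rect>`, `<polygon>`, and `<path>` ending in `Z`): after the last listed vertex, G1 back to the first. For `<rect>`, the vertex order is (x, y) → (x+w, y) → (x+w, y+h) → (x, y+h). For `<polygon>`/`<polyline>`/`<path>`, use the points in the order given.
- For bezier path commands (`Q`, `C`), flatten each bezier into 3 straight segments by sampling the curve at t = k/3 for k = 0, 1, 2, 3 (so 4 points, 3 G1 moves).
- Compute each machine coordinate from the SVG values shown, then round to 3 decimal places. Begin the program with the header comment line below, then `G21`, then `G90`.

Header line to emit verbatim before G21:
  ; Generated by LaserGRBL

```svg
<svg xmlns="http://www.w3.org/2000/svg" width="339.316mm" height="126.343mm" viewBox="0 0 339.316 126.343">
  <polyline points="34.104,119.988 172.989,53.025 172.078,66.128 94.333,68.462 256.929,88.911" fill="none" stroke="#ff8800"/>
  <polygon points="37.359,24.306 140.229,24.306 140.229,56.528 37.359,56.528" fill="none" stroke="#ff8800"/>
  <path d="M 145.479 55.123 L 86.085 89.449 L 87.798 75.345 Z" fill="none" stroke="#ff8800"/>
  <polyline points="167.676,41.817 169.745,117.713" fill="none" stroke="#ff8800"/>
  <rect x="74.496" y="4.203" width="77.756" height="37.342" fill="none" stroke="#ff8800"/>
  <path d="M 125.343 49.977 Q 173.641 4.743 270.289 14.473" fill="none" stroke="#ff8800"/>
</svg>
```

1 u = 1 mm; y_m = 126.343 − y.

[1] `<polyline>` open polyline, #ff8800→cut S908 F1422: (34.104,6.355) → (172.989,73.318) → (172.078,60.215) → (94.333,57.881) → (256.929,37.432)

[2] `<polygon>` rectangle, #ff8800→cut S908 F1422: (37.359,102.037) → (140.229,102.037) → (140.229,69.815) → (37.359,69.815) → (37.359,102.037) (closed)

[3] `<path>` closed polygon, #ff8800→cut S908 F1422: (145.479,71.220) → (86.085,36.894) → (87.798,50.998) → (145.479,71.220) (closed)

[4] `<polyline>` line segment, #ff8800→cut S908 F1422: (167.676,84.526) → (169.745,8.630)

[5] `<rect>` rectangle, #ff8800→cut S908 F1422: (74.496,122.140) → (152.252,122.140) → (152.252,84.798) → (74.496,84.798) → (74.496,122.140) (closed)

[6] `<path>` quadratic bezier, #ff8800→cut S908 F1422: (125.343,76.366) → (162.914,100.415) → (211.229,112.250) → (270.289,111.870)

; Generated by LaserGRBL
G21
G90
G0 X34.104 Y6.355
M3 S908
G1 X172.989 Y73.318 F1422
G1 X172.078 Y60.215
G1 X94.333 Y57.881
G1 X256.929 Y37.432
M5
G0 X37.359 Y102.037
M3 S908
G1 X140.229 Y102.037 F1422
G1 X140.229 Y69.815
G1 X37.359 Y69.815
G1 X37.359 Y102.037
M5
G0 X145.479 Y71.220
M3 S908
G1 X86.085 Y36.894 F1422
G1 X87.798 Y50.998
G1 X145.479 Y71.220
M5
G0 X167.676 Y84.526
M3 S908
G1 X169.745 Y8.630 F1422
M5
G0 X74.496 Y122.140
M3 S908
G1 X152.252 Y122.140 F1422
G1 X152.252 Y84.798
G1 X74.496 Y84.798
G1 X74.496 Y122.140
M5
G0 X125.343 Y76.366
M3 S908
G1 X162.914 Y100.415 F1422
G1 X211.229 Y112.250
G1 X270.289 Y111.870
M5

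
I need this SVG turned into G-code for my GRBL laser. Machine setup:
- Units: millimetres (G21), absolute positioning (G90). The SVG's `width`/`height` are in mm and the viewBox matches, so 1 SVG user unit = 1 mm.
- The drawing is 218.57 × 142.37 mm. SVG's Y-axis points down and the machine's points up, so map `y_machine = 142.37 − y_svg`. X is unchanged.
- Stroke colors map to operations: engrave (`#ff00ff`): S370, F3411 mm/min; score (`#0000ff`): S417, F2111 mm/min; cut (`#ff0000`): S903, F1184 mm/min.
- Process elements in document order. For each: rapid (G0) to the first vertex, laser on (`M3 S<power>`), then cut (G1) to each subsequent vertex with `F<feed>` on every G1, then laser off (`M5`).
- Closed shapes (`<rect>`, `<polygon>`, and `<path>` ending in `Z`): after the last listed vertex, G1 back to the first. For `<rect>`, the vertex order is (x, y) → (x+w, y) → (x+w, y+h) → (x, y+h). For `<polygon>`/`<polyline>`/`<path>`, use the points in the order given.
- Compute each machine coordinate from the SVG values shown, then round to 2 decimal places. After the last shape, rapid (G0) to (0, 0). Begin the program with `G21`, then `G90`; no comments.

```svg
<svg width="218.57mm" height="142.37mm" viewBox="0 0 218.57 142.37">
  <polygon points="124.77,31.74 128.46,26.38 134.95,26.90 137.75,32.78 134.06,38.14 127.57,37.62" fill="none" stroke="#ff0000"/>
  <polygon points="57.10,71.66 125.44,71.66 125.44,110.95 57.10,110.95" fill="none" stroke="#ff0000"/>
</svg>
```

viewBox `0 0 218.57 142.37` with mm width/height → 1 unit = 1 mm. Flip: y_m = 142.37 − y_svg.

**Shape 1** — `<polygon>` regular polygon, stroke `#ff0000` → cut (S903, F1184). Machine vertices: (124.77,110.63) → (128.46,115.99) → (134.95,115.47) → (137.75,109.59) → (134.06,104.23) → (127.57,104.75) → (124.77,110.63). Closed: final G1 returns to the first vertex.

**Shape 2** — `<polygon>` rectangle, stroke `#ff0000` → cut (S903, F1184). Machine vertices: (57.10,70.71) → (125.44,70.71) → (125.44,31.42) → (57.10,31.42) → (57.10,70.71). Closed: final G1 returns to the first vertex.

G21
G90
G0 X124.77 Y110.63
M3 S903
G1 X128.46 Y115.99 F1184
G1 X134.95 Y115.47 F1184
G1 X137.75 Y109.59 F1184
G1 X134.06 Y104.23 F1184
G1 X127.57 Y104.75 F1184
G1 X124.77 Y110.63 F1184
M5
G0 X57.10 Y70.71
M3 S903
G1 X125.44 Y70.71 F1184
G1 X125.44 Y31.42 F1184
G1 X57.10 Y31.42 F1184
G1 X57.10 Y70.71 F1184
M5
G0 X0.00 Y0.00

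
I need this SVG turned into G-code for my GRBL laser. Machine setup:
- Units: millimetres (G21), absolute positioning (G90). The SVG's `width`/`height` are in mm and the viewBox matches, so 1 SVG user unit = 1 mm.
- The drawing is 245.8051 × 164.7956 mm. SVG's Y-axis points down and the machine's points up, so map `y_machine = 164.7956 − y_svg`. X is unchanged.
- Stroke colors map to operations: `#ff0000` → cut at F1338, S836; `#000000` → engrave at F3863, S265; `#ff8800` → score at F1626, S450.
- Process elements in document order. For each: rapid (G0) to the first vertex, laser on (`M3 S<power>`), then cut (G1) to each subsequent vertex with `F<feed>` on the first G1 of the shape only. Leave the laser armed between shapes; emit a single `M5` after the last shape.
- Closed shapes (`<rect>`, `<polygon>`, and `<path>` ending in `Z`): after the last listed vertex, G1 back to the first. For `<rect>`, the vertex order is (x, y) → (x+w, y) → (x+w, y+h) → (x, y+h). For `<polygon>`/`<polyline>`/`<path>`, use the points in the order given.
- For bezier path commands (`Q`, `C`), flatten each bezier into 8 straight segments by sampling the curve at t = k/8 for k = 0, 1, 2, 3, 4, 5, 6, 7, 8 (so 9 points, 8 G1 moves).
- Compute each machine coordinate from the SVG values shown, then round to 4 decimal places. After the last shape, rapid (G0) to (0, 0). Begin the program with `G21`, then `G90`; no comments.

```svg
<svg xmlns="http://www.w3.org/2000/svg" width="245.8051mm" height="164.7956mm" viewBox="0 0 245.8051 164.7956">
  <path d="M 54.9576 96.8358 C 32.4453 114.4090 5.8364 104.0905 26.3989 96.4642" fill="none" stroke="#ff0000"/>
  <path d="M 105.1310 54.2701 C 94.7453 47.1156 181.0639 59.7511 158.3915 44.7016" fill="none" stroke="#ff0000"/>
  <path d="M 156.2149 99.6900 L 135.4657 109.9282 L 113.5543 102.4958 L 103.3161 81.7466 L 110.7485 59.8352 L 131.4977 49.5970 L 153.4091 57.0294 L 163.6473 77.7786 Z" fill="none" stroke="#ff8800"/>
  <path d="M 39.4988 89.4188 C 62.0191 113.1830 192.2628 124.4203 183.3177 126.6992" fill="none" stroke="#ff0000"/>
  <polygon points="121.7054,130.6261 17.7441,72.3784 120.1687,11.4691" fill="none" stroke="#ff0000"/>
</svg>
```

1 u = 1 mm; y_m = 164.7956 − y.

[1] `<path>` cubic bezier, #ff0000→cut S836 F1338: (54.9576,67.9598) → (46.4236,62.6175) → (38.1063,59.5317) → (30.6066,58.3439) → (24.5252,58.6958) → (20.4629,60.2289) → (19.0206,62.5848) → (20.7990,65.4051) → (26.3989,68.3314)

[2] `<path>` cubic bezier, #ff0000→cut S836 F1338: (105.1310,110.5255) → (105.3676,112.3735) → (112.2598,112.9225) → (123.3970,112.7290) → (136.3688,112.3491) → (148.7646,112.3394) → (158.1740,113.2560) → (162.1864,115.6554) → (158.3915,120.0940)

[3] `<path>` regular polygon, #ff8800→score S450 F1626: (156.2149,65.1056) → (135.4657,54.8674) → (113.5543,62.2998) → (103.3161,83.0490) → (110.7485,104.9604) → (131.4977,115.1986) → (153.4091,107.7662) → (163.6473,87.0170) → (156.2149,65.1056) (closed)

[4] `<path>` cubic bezier, #ff0000→cut S836 F1338: (39.4988,75.3768) → (52.5112,67.0455) → (72.7292,59.8467) → (97.2592,53.7387) → (123.2078,48.6796) → (147.6814,44.6277) → (167.7866,41.5410) → (180.6299,39.3779) → (183.3177,38.0964)

[5] `<polygon>` regular polygon, #ff0000→cut S836 F1338: (121.7054,34.1695) → (17.7441,92.4172) → (120.1687,153.3265) → (121.7054,34.1695) (closed)

G21
G90
G0 X54.9576 Y67.9598
M3 S836
G1 X46.4236 Y62.6175 F1338
G1 X38.1063 Y59.5317
G1 X30.6066 Y58.3439
G1 X24.5252 Y58.6958
G1 X20.4629 Y60.2289
G1 X19.0206 Y62.5848
G1 X20.7990 Y65.4051
G1 X26.3989 Y68.3314
G0 X105.1310 Y110.5255
M3 S836
G1 X105.3676 Y112.3735 F1338
G1 X112.2598 Y112.9225
G1 X123.3970 Y112.7290
G1 X136.3688 Y112.3491
G1 X148.7646 Y112.3394
G1 X158.1740 Y113.2560
G1 X162.1864 Y115.6554
G1 X158.3915 Y120.0940
G0 X156.2149 Y65.1056
M3 S450
G1 X135.4657 Y54.8674 F1626
G1 X113.5543 Y62.2998
G1 X103.3161 Y83.0490
G1 X110.7485 Y104.9604
G1 X131.4977 Y115.1986
G1 X153.4091 Y107.7662
G1 X163.6473 Y87.0170
G1 X156.2149 Y65.1056
G0 X39.4988 Y75.3768
M3 S836
G1 X52.5112 Y67.0455 F1338
G1 X72.7292 Y59.8467
G1 X97.2592 Y53.7387
G1 X123.2078 Y48.6796
G1 X147.6814 Y44.6277
G1 X167.7866 Y41.5410
G1 X180.6299 Y39.3779
G1 X183.3177 Y38.0964
G0 X121.7054 Y34.1695
M3 S836
G1 X17.7441 Y92.4172 F1338
G1 X120.1687 Y153.3265
G1 X121.7054 Y34.1695
M5
G0 X0.0000 Y0.0000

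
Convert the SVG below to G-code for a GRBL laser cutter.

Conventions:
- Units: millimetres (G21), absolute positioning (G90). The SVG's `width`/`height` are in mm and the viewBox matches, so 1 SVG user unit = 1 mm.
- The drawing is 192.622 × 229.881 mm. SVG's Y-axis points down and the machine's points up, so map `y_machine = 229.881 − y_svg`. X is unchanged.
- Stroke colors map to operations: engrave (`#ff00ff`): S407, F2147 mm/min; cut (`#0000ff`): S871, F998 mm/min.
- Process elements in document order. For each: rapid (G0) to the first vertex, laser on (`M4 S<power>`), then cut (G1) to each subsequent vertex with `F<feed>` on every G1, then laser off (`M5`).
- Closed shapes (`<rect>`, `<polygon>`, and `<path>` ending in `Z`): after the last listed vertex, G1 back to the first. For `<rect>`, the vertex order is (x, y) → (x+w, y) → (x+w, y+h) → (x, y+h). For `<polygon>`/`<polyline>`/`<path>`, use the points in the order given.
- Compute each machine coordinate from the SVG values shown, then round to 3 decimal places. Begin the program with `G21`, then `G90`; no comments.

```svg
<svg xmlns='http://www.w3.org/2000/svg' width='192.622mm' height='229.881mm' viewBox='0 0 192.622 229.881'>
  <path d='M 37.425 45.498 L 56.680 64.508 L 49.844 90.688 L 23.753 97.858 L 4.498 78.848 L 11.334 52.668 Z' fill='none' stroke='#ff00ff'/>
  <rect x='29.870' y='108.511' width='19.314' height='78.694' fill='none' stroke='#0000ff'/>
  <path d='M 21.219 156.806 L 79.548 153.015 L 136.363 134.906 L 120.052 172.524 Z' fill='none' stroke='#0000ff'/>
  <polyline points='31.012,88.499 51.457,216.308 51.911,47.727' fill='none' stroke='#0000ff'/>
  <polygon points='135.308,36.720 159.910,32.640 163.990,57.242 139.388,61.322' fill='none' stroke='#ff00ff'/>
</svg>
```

viewBox `0 0 192.622 229.881` with mm width/height → 1 unit = 1 mm. Flip: y_m = 229.881 − y_svg.

**Shape 1** — `<path>` regular polygon, stroke `#ff00ff` → engrave (S407, F2147). Machine vertices: (37.425,184.383) → (56.680,165.373) → (49.844,139.193) → (23.753,132.023) → (4.498,151.033) → (11.334,177.213) → (37.425,184.383). Closed: final G1 returns to the first vertex.

**Shape 2** — `<rect>` rectangle, stroke `#0000ff` → cut (S871, F998). Machine vertices: (29.870,121.370) → (49.184,121.370) → (49.184,42.676) → (29.870,42.676) → (29.870,121.370). Closed: final G1 returns to the first vertex.

**Shape 3** — `<path>` closed polygon, stroke `#0000ff` → cut (S871, F998). Machine vertices: (21.219,73.075) → (79.548,76.866) → (136.363,94.975) → (120.052,57.357) → (21.219,73.075). Closed: final G1 returns to the first vertex.

**Shape 4** — `<polyline>` open polyline, stroke `#0000ff` → cut (S871, F998). Machine vertices: (31.012,141.382) → (51.457,13.573) → (51.911,182.154). Open path.

**Shape 5** — `<polygon>` regular polygon, stroke `#ff00ff` → engrave (S407, F2147). Machine vertices: (135.308,193.161) → (159.910,197.241) → (163.990,172.639) → (139.388,168.559) → (135.308,193.161). Closed: final G1 returns to the first vertex.

G21
G90
G0 X37.425 Y184.383
M4 S407
G1 X56.680 Y165.373 F2147
G1 X49.844 Y139.193 F2147
G1 X23.753 Y132.023 F2147
G1 X4.498 Y151.033 F2147
G1 X11.334 Y177.213 F2147
G1 X37.425 Y184.383 F2147
M5
G0 X29.870 Y121.370
M4 S871
G1 X49.184 Y121.370 F998
G1 X49.184 Y42.676 F998
G1 X29.870 Y42.676 F998
G1 X29.870 Y121.370 F998
M5
G0 X21.219 Y73.075
M4 S871
G1 X79.548 Y76.866 F998
G1 X136.363 Y94.975 F998
G1 X120.052 Y57.357 F998
G1 X21.219 Y73.075 F998
M5
G0 X31.012 Y141.382
M4 S871
G1 X51.457 Y13.573 F998
G1 X51.911 Y182.154 F998
M5
G0 X135.308 Y193.161
M4 S407
G1 X159.910 Y197.241 F2147
G1 X163.990 Y172.639 F2147
G1 X139.388 Y168.559 F2147
G1 X135.308 Y193.161 F2147
M5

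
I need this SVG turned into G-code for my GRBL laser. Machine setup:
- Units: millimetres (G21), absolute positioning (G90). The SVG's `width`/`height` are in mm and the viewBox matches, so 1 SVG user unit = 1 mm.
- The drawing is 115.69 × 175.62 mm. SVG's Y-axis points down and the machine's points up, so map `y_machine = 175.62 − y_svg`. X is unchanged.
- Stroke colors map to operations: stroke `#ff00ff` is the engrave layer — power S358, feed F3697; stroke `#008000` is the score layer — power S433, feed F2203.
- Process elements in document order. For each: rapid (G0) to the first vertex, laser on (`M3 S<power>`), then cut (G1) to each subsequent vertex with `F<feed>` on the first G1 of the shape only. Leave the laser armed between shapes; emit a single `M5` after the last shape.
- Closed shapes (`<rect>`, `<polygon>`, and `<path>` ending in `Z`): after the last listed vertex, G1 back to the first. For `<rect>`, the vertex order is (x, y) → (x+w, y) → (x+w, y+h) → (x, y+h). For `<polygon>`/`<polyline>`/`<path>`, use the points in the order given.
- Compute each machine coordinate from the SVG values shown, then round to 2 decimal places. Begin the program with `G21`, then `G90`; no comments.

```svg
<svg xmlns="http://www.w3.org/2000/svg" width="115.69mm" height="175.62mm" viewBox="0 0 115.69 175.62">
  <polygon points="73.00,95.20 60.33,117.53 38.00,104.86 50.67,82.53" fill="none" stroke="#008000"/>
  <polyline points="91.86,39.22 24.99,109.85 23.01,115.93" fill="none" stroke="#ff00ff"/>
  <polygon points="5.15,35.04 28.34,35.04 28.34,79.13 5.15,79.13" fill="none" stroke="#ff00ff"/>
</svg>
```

G21
G90
G0 X73.00 Y80.42
M3 S433
G1 X60.33 Y58.09 F2203
G1 X38.00 Y70.76
G1 X50.67 Y93.09
G1 X73.00 Y80.42
G0 X91.86 Y136.40
M3 S358
G1 X24.99 Y65.77 F3697
G1 X23.01 Y59.69
G0 X5.15 Y140.58
M3 S358
G1 X28.34 Y140.58 F3697
G1 X28.34 Y96.49
G1 X5.15 Y96.49
G1 X5.15 Y140.58
M5

1 u = 1 mm; y_m = 175.62 − y.

[1] `<polygon>` regular polygon, #008000→score S433 F2203: (73.00,80.42) → (60.33,58.09) → (38.00,70.76) → (50.67,93.09) → (73.00,80.42) (closed)

[2] `<polyline>` open polyline, #ff00ff→engrave S358 F3697: (91.86,136.40) → (24.99,65.77) → (23.01,59.69)

[3] `<polygon>` rectangle, #ff00ff→engrave S358 F3697: (5.15,140.58) → (28.34,140.58) → (28.34,96.49) → (5.15,96.49) → (5.15,140.58) (closed)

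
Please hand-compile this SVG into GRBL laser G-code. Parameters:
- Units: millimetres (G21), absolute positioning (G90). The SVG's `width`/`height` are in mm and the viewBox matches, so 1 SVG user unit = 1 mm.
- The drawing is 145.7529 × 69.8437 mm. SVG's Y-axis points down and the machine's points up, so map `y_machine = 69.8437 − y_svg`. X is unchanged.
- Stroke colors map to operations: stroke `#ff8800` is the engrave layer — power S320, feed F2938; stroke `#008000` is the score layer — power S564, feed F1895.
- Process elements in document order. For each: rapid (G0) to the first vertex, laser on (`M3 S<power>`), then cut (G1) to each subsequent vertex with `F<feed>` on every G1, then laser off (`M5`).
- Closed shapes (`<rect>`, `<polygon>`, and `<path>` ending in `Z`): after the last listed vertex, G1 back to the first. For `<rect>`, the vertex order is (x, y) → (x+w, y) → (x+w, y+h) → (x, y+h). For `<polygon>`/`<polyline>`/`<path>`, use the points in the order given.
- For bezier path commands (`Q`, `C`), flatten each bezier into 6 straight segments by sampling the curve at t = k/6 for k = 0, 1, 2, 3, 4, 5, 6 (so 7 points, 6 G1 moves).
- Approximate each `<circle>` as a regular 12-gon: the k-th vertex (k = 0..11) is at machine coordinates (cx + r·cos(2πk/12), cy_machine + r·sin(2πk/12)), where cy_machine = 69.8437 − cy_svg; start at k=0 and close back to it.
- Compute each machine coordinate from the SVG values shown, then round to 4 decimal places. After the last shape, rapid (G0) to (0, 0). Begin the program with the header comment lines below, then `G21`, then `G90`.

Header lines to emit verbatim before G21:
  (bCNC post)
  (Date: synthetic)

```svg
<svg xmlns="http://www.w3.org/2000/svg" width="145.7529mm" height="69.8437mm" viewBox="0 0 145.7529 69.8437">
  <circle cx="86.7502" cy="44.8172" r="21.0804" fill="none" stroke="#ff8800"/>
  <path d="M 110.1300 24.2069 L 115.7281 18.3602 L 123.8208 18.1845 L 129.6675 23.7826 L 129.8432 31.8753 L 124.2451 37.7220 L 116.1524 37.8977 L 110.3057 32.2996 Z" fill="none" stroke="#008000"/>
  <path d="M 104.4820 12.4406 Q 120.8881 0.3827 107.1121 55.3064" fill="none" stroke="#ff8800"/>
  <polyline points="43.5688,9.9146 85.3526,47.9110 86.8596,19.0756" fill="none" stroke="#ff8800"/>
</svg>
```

Since the viewBox matches the mm dimensions, user units are millimetres directly. The only transform is the Y-flip y_m = 69.8437 − y_svg.

Shape 1 is a circle drawn with `<circle>`. Its stroke #ff8800 means engrave at S320, F2938. After flipping Y the toolpath is (107.8306,25.0265) → (105.0064,35.5667) → (97.2904,43.2827) → (86.7502,46.1069) → (76.2100,43.2827) → (68.4940,35.5667) → (65.6698,25.0265) → (68.4940,14.4863) → (76.2100,6.7703) → (86.7502,3.9461) → (97.2904,6.7703) → (105.0064,14.4863) → (107.8306,25.0265), returning to the start.

Shape 2 is a regular polygon drawn with `<path>`. Its stroke #008000 means score at S564, F1895. After flipping Y the toolpath is (110.1300,45.6368) → (115.7281,51.4835) → (123.8208,51.6592) → (129.6675,46.0611) → (129.8432,37.9684) → (124.2451,32.1217) → (116.1524,31.9460) → (110.3057,37.5441) → (110.1300,45.6368), returning to the start.

Shape 3 is a quadratic bezier drawn with `<path>`. Its stroke #ff8800 means engrave at S320, F2938. After flipping Y the toolpath is (104.4820,57.4031) → (109.1123,59.5618) → (112.0658,57.9993) → (113.3426,52.7156) → (112.9425,43.7107) → (110.8657,30.9846) → (107.1121,14.5373).

Shape 4 is a open polyline drawn with `<polyline>`. Its stroke #ff8800 means engrave at S320, F2938. After flipping Y the toolpath is (43.5688,59.9291) → (85.3526,21.9327) → (86.8596,50.7681).

(bCNC post)
(Date: synthetic)
G21
G90
G0 X107.8306 Y25.0265
M3 S320
G1 X105.0064 Y35.5667 F2938
G1 X97.2904 Y43.2827 F2938
G1 X86.7502 Y46.1069 F2938
G1 X76.2100 Y43.2827 F2938
G1 X68.4940 Y35.5667 F2938
G1 X65.6698 Y25.0265 F2938
G1 X68.4940 Y14.4863 F2938
G1 X76.2100 Y6.7703 F2938
G1 X86.7502 Y3.9461 F2938
G1 X97.2904 Y6.7703 F2938
G1 X105.0064 Y14.4863 F2938
G1 X107.8306 Y25.0265 F2938
M5
G0 X110.1300 Y45.6368
M3 S564
G1 X115.7281 Y51.4835 F1895
G1 X123.8208 Y51.6592 F1895
G1 X129.6675 Y46.0611 F1895
G1 X129.8432 Y37.9684 F1895
G1 X124.2451 Y32.1217 F1895
G1 X116.1524 Y31.9460 F1895
G1 X110.3057 Y37.5441 F1895
G1 X110.1300 Y45.6368 F1895
M5
G0 X104.4820 Y57.4031
M3 S320
G1 X109.1123 Y59.5618 F2938
G1 X112.0658 Y57.9993 F2938
G1 X113.3426 Y52.7156 F2938
G1 X112.9425 Y43.7107 F2938
G1 X110.8657 Y30.9846 F2938
G1 X107.1121 Y14.5373 F2938
M5
G0 X43.5688 Y59.9291
M3 S320
G1 X85.3526 Y21.9327 F2938
G1 X86.8596 Y50.7681 F2938
M5
G0 X0.0000 Y0.0000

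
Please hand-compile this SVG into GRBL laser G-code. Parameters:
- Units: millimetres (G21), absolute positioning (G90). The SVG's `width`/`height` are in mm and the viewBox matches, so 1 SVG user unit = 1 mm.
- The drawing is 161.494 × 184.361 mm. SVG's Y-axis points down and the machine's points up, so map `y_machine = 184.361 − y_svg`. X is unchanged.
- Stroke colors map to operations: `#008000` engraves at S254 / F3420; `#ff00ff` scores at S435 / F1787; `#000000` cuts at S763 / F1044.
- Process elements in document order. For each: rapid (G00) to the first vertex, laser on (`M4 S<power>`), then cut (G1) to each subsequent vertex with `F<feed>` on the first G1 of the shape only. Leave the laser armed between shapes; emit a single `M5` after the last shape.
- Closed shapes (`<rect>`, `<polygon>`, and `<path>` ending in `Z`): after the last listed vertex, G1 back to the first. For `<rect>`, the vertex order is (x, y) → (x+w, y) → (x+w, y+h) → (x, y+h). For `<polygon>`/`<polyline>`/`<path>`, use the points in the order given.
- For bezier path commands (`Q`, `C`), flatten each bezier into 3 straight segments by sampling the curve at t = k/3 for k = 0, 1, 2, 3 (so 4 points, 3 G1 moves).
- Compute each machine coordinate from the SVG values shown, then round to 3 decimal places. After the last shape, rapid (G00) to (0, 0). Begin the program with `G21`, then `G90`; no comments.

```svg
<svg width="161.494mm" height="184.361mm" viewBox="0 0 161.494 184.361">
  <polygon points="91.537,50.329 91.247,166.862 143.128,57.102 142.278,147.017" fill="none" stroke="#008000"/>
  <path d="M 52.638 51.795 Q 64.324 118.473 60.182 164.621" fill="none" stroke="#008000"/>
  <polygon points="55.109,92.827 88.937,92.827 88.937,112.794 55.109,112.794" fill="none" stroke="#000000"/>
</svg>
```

1 u = 1 mm; y_m = 184.361 − y.

[1] `<polygon>` closed polygon, #008000→engrave S254 F3420: (91.537,134.032) → (91.247,17.499) → (143.128,127.259) → (142.278,37.344) → (91.537,134.032) (closed)

[2] `<path>` quadratic bezier, #008000→engrave S254 F3420: (52.638,132.566) → (58.670,90.395) → (61.185,52.786) → (60.182,19.740)

[3] `<polygon>` rectangle, #000000→cut S763 F1044: (55.109,91.534) → (88.937,91.534) → (88.937,71.567) → (55.109,71.567) → (55.109,91.534) (closed)

G21
G90
G00 X91.537 Y134.032
M4 S254
G1 X91.247 Y17.499 F3420
G1 X143.128 Y127.259
G1 X142.278 Y37.344
G1 X91.537 Y134.032
G00 X52.638 Y132.566
M4 S254
G1 X58.670 Y90.395 F3420
G1 X61.185 Y52.786
G1 X60.182 Y19.740
G00 X55.109 Y91.534
M4 S763
G1 X88.937 Y91.534 F1044
G1 X88.937 Y71.567
G1 X55.109 Y71.567
G1 X55.109 Y91.534
M5
G00 X0.000 Y0.000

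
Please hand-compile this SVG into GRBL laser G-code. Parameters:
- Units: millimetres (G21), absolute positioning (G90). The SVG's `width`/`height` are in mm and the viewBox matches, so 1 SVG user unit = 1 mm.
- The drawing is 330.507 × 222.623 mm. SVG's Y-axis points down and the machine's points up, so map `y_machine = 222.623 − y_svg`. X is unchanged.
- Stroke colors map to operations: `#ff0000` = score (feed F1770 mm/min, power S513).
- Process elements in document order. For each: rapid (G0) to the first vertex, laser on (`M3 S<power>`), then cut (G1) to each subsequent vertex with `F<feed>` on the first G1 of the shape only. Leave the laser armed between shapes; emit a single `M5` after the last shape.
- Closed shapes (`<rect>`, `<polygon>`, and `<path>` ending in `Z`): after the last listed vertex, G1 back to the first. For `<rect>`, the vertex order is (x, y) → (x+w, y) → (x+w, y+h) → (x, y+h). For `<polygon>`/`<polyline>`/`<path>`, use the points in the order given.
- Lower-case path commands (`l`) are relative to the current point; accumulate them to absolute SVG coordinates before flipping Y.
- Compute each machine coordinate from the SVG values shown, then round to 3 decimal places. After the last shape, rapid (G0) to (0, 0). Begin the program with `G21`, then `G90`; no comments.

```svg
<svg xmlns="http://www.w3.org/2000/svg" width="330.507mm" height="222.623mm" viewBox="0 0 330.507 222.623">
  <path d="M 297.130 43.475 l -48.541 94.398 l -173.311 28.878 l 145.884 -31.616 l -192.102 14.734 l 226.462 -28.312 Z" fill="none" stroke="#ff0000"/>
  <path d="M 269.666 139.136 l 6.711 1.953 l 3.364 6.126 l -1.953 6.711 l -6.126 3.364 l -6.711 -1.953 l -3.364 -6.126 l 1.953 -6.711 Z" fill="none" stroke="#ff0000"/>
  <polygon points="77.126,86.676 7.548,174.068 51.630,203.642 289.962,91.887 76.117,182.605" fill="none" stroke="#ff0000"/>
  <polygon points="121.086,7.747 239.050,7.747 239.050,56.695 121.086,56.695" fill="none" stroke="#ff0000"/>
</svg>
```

1 u = 1 mm; y_m = 222.623 − y.

[1] `<path>` closed polygon, #ff0000→score S513 F1770: (297.130,179.148) → (248.589,84.750) → (75.278,55.872) → (221.162,87.488) → (29.060,72.754) → (255.522,101.066) → (297.130,179.148) (closed)

[2] `<path>` regular polygon, #ff0000→score S513 F1770: (269.666,83.487) → (276.377,81.534) → (279.741,75.408) → (277.788,68.697) → (271.662,65.333) → (264.951,67.286) → (261.587,73.412) → (263.540,80.123) → (269.666,83.487) (closed)

[3] `<polygon>` closed polygon, #ff0000→score S513 F1770: (77.126,135.947) → (7.548,48.555) → (51.630,18.981) → (289.962,130.736) → (76.117,40.018) → (77.126,135.947) (closed)

[4] `<polygon>` rectangle, #ff0000→score S513 F1770: (121.086,214.876) → (239.050,214.876) → (239.050,165.928) → (121.086,165.928) → (121.086,214.876) (closed)

G21
G90
G0 X297.130 Y179.148
M3 S513
G1 X248.589 Y84.750 F1770
G1 X75.278 Y55.872
G1 X221.162 Y87.488
G1 X29.060 Y72.754
G1 X255.522 Y101.066
G1 X297.130 Y179.148
G0 X269.666 Y83.487
M3 S513
G1 X276.377 Y81.534 F1770
G1 X279.741 Y75.408
G1 X277.788 Y68.697
G1 X271.662 Y65.333
G1 X264.951 Y67.286
G1 X261.587 Y73.412
G1 X263.540 Y80.123
G1 X269.666 Y83.487
G0 X77.126 Y135.947
M3 S513
G1 X7.548 Y48.555 F1770
G1 X51.630 Y18.981
G1 X289.962 Y130.736
G1 X76.117 Y40.018
G1 X77.126 Y135.947
G0 X121.086 Y214.876
M3 S513
G1 X239.050 Y214.876 F1770
G1 X239.050 Y165.928
G1 X121.086 Y165.928
G1 X121.086 Y214.876
M5
G0 X0.000 Y0.000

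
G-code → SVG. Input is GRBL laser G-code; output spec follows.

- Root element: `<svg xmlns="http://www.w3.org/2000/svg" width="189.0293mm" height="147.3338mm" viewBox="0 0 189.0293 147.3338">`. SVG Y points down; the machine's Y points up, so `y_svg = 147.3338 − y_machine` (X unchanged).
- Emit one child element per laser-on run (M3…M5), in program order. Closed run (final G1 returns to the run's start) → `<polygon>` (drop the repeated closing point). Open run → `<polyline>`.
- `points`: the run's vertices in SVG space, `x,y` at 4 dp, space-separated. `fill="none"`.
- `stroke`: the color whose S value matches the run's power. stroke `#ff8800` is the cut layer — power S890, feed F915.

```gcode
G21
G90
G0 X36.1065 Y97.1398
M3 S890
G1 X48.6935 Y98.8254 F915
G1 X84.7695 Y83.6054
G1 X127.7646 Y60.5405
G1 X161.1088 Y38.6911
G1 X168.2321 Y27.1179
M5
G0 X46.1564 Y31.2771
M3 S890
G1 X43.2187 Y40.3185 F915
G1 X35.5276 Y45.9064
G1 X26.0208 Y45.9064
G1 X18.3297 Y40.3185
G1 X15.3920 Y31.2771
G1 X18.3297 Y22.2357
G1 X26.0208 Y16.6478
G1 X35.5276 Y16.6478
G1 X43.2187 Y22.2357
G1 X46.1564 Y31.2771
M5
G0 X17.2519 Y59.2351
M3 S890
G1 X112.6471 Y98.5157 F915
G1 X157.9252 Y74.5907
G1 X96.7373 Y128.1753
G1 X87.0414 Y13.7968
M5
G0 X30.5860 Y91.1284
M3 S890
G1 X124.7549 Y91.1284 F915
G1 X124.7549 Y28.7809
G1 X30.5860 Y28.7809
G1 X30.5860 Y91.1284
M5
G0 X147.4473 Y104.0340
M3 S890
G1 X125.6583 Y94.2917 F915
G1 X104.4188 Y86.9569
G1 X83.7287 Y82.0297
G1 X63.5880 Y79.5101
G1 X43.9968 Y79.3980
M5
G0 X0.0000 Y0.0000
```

y_svg = 147.3338 − y_m. Every run uses S890, so all elements get stroke `#ff8800` (cut).

[1] open run; points: 36.1065,50.1940 48.6935,48.5084 84.7695,63.7284 127.7646,86.7933 161.1088,108.6427 168.2321,120.2159

[2] closed run; points: 46.1564,116.0567 43.2187,107.0153 35.5276,101.4274 26.0208,101.4274 18.3297,107.0153 15.3920,116.0567 18.3297,125.0981 26.0208,130.6860 35.5276,130.6860 43.2187,125.0981

[3] open run; points: 17.2519,88.0987 112.6471,48.8181 157.9252,72.7431 96.7373,19.1585 87.0414,133.5370

[4] closed run; points: 30.5860,56.2054 124.7549,56.2054 124.7549,118.5529 30.5860,118.5529

[5] open run; points: 147.4473,43.2998 125.6583,53.0421 104.4188,60.3769 83.7287,65.3041 63.5880,67.8237 43.9968,67.9358

<svg xmlns="http://www.w3.org/2000/svg" width="189.0293mm" height="147.3338mm" viewBox="0 0 189.0293 147.3338">
  <polyline points="36.1065,50.1940 48.6935,48.5084 84.7695,63.7284 127.7646,86.7933 161.1088,108.6427 168.2321,120.2159" fill="none" stroke="#ff8800"/>
  <polygon points="46.1564,116.0567 43.2187,107.0153 35.5276,101.4274 26.0208,101.4274 18.3297,107.0153 15.3920,116.0567 18.3297,125.0981 26.0208,130.6860 35.5276,130.6860 43.2187,125.0981" fill="none" stroke="#ff8800"/>
  <polyline points="17.2519,88.0987 112.6471,48.8181 157.9252,72.7431 96.7373,19.1585 87.0414,133.5370" fill="none" stroke="#ff8800"/>
  <polygon points="30.5860,56.2054 124.7549,56.2054 124.7549,118.5529 30.5860,118.5529" fill="none" stroke="#ff8800"/>
  <polyline points="147.4473,43.2998 125.6583,53.0421 104.4188,60.3769 83.7287,65.3041 63.5880,67.8237 43.9968,67.9358" fill="none" stroke="#ff8800"/>
</svg>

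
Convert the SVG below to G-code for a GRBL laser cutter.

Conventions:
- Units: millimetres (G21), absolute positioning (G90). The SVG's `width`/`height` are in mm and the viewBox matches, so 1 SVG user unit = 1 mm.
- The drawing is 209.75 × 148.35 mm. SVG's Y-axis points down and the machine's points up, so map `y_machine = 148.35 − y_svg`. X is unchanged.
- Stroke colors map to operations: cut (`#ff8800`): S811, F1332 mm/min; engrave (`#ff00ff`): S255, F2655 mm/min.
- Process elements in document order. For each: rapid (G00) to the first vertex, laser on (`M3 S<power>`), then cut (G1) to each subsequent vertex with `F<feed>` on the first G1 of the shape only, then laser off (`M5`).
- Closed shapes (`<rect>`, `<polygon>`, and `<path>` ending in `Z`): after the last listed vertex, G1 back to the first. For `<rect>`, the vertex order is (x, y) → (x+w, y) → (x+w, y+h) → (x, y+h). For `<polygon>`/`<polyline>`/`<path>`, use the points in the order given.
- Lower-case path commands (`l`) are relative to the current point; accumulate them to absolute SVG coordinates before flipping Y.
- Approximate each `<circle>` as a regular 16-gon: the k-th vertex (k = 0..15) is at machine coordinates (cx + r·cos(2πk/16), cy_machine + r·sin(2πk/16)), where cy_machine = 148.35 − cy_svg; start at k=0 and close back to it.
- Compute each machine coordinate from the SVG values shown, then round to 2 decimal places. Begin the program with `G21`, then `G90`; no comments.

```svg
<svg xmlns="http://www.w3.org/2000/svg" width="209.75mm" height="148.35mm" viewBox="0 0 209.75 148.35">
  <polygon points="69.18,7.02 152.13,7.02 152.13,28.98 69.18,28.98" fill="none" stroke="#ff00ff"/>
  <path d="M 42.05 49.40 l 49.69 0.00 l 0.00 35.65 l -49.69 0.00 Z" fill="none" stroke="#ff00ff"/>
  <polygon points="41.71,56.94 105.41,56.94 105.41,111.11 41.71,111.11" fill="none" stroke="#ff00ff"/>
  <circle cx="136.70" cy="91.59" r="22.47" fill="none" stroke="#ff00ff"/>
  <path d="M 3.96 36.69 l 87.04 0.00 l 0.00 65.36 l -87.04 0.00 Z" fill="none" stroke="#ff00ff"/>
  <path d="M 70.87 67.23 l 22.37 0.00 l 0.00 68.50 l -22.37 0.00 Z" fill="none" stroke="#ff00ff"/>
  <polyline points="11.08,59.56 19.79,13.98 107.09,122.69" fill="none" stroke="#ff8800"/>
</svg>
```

G21
G90
G00 X69.18 Y141.33
M3 S255
G1 X152.13 Y141.33 F2655
G1 X152.13 Y119.37
G1 X69.18 Y119.37
G1 X69.18 Y141.33
M5
G00 X42.05 Y98.95
M3 S255
G1 X91.74 Y98.95 F2655
G1 X91.74 Y63.30
G1 X42.05 Y63.30
G1 X42.05 Y98.95
M5
G00 X41.71 Y91.41
M3 S255
G1 X105.41 Y91.41 F2655
G1 X105.41 Y37.24
G1 X41.71 Y37.24
G1 X41.71 Y91.41
M5
G00 X159.17 Y56.76
M3 S255
G1 X157.46 Y65.36 F2655
G1 X152.59 Y72.65
G1 X145.30 Y77.52
G1 X136.70 Y79.23
G1 X128.10 Y77.52
G1 X120.81 Y72.65
G1 X115.94 Y65.36
G1 X114.23 Y56.76
G1 X115.94 Y48.16
G1 X120.81 Y40.87
G1 X128.10 Y36.00
G1 X136.70 Y34.29
G1 X145.30 Y36.00
G1 X152.59 Y40.87
G1 X157.46 Y48.16
G1 X159.17 Y56.76
M5
G00 X3.96 Y111.66
M3 S255
G1 X91.00 Y111.66 F2655
G1 X91.00 Y46.30
G1 X3.96 Y46.30
G1 X3.96 Y111.66
M5
G00 X70.87 Y81.12
M3 S255
G1 X93.24 Y81.12 F2655
G1 X93.24 Y12.62
G1 X70.87 Y12.62
G1 X70.87 Y81.12
M5
G00 X11.08 Y88.79
M3 S811
G1 X19.79 Y134.37 F1332
G1 X107.09 Y25.66
M5

Since the viewBox matches the mm dimensions, user units are millimetres directly. The only transform is the Y-flip y_m = 148.35 − y_svg.

Shape 1 is a rectangle drawn with `<polygon>`. Its stroke #ff00ff means engrave at S255, F2655. After flipping Y the toolpath is (69.18,141.33) → (152.13,141.33) → (152.13,119.37) → (69.18,119.37) → (69.18,141.33), returning to the start.

Shape 2 is a rectangle drawn with `<path>`. Its stroke #ff00ff means engrave at S255, F2655. After flipping Y the toolpath is (42.05,98.95) → (91.74,98.95) → (91.74,63.30) → (42.05,63.30) → (42.05,98.95), returning to the start.

Shape 3 is a rectangle drawn with `<polygon>`. Its stroke #ff00ff means engrave at S255, F2655. After flipping Y the toolpath is (41.71,91.41) → (105.41,91.41) → (105.41,37.24) → (41.71,37.24) → (41.71,91.41), returning to the start.

Shape 4 is a circle drawn with `<circle>`. Its stroke #ff00ff means engrave at S255, F2655. After flipping Y the toolpath is (159.17,56.76) → (157.46,65.36) → (152.59,72.65) → (145.30,77.52) → (136.70,79.23) → (128.10,77.52) → (120.81,72.65) → (115.94,65.36) → (114.23,56.76) → (115.94,48.16) → (120.81,40.87) → (128.10,36.00) → (136.70,34.29) → (145.30,36.00) → (152.59,40.87) → (157.46,48.16) → (159.17,56.76), returning to the start.

Shape 5 is a rectangle drawn with `<path>`. Its stroke #ff00ff means engrave at S255, F2655. After flipping Y the toolpath is (3.96,111.66) → (91.00,111.66) → (91.00,46.30) → (3.96,46.30) → (3.96,111.66), returning to the start.

Shape 6 is a rectangle drawn with `<path>`. Its stroke #ff00ff means engrave at S255, F2655. After flipping Y the toolpath is (70.87,81.12) → (93.24,81.12) → (93.24,12.62) → (70.87,12.62) → (70.87,81.12), returning to the start.

Shape 7 is a open polyline drawn with `<polyline>`. Its stroke #ff8800 means cut at S811, F1332. After flipping Y the toolpath is (11.08,88.79) → (19.79,134.37) → (107.09,25.66).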